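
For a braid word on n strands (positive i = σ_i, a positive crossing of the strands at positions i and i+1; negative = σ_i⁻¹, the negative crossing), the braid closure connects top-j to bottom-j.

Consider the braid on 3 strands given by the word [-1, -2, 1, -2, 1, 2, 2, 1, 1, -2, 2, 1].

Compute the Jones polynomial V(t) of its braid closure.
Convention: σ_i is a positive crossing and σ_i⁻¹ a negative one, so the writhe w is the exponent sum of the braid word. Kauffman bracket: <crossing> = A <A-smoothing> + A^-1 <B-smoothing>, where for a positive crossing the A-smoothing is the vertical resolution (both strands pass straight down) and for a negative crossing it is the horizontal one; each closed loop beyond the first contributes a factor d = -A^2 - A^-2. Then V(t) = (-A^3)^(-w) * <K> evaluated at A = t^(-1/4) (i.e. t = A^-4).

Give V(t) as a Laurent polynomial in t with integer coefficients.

t^7 - 2*t^6 + 2*t^5 - 3*t^4 + 3*t^3 - 2*t^2 + 2*t

Derivation:
The presented braid s1^-1 s2^-1 s1 s2^-1 s1 s2 s2 s1 s1 s2^-1 s2 s1 on 3 strands reduces by inverse Markov moves (closure unchanged at each step):
  Deconjugate: the word is γ·β·γ⁻¹ with γ = s1^-1 s2^-1 (prefix) and γ⁻¹ = s2 s1 (suffix); strip both.
Reduced to β = s1 s2^-1 s1 s2 s2 s1 s1 s2^-1 on 3 strands, 8 crossings.
Compute on β:
Braid: s1 s2^-1 s1 s2 s2 s1 s1 s2^-1 on 3 strands, 8 crossings.
Writhe w = (#positive) - (#negative) = 6 - 2 = 4.
State-sum expansion of <K>. There are 2^8 = 256 states.
Each crossing splits two ways (0=vertical, 1=horizontal). The state's weight is A^(#A-smoothings - #B-smoothings) * d^(loops - 1).
Tabulate the states by total A-exponent and number of loops L (A-exp: L × count):
  A^8: L=3 ×1
  A^6: L=2 ×6, L=4 ×2
  A^4: L=1 ×11, L=3 ×16, L=5 ×1
  A^2: L=2 ×47, L=4 ×9
  A^0: L=1 ×26, L=3 ×43, L=5 ×1
  A^-2: L=2 ×41, L=4 ×15
  A^-4: L=3 ×26, L=5 ×2
  A^-6: L=4 ×8
  A^-8: L=5 ×1
Each group contributes A^e * Σ count * d^(L-1):
Powers of d = -A^2 - A^-2: d^2 = A^4 + 2 + A^-4; d^3 = -A^6 - 3*A^2 - 3*A^-2 - A^-6; d^4 = A^8 + 4*A^4 + 6 + 4*A^-4 + A^-8.
  A^8 * (d^2) = A^12 + 2*A^8 + A^4
  A^6 * (6*d + 2*d^3) = -2*A^12 - 12*A^8 - 12*A^4 - 2
  A^4 * (11 + 16*d^2 + d^4) = A^12 + 20*A^8 + 49*A^4 + 20 + A^-4
  A^2 * (47*d + 9*d^3) = -9*A^8 - 74*A^4 - 74 - 9*A^-4
  A^0 * (26 + 43*d^2 + d^4) = A^8 + 47*A^4 + 118 + 47*A^-4 + A^-8
  A^-2 * (41*d + 15*d^3) = -15*A^4 - 86 - 86*A^-4 - 15*A^-8
  A^-4 * (26*d^2 + 2*d^4) = 2*A^4 + 34 + 64*A^-4 + 34*A^-8 + 2*A^-12
  A^-6 * (8*d^3) = -8 - 24*A^-4 - 24*A^-8 - 8*A^-12
  A^-8 * (d^4) = 1 + 4*A^-4 + 6*A^-8 + 4*A^-12 + A^-16
Summing the groups: <K> = 2*A^8 - 2*A^4 + 3 - 3*A^-4 + 2*A^-8 - 2*A^-12 + A^-16
Normalise by the writhe: (-A^3)^(-w) = (-A^3)^(-4) = A^-12, so f(A) = A^-12 * <K> = 2*A^-4 - 2*A^-8 + 3*A^-12 - 3*A^-16 + 2*A^-20 - 2*A^-24 + A^-28.
Substitute A = t^(-1/4), i.e. A^e → t^(-e/4): V(t) = t^7 - 2*t^6 + 2*t^5 - 3*t^4 + 3*t^3 - 2*t^2 + 2*t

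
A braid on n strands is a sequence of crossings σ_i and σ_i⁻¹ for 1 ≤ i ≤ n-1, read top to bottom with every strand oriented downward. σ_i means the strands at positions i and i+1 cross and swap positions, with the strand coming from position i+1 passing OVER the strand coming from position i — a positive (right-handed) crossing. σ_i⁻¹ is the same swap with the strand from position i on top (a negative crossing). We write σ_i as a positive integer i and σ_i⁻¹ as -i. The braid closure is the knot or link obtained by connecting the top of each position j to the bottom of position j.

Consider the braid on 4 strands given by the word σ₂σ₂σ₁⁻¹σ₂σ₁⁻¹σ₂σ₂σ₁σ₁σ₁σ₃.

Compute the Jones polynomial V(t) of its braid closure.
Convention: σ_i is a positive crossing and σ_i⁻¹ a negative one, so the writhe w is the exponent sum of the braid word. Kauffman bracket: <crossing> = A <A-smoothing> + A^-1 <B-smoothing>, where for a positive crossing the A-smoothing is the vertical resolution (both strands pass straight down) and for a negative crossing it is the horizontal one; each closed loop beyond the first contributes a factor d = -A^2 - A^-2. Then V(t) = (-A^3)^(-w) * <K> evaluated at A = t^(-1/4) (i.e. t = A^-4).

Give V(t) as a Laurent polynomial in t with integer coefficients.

The presented braid s2 s2 s1^-1 s2 s1^-1 s2 s2 s1 s1 s1 s3 on 4 strands reduces by inverse Markov moves (closure unchanged at each step):
  Destabilize: the word has the form β·s3 where s3 occurs only as the final letter (β ∈ B_3); drop it and the last strand → 3 strands.
Reduced to β = s2 s2 s1^-1 s2 s1^-1 s2 s2 s1 s1 s1 on 3 strands, 10 crossings.
Compute on β:
Braid: s2 s2 s1^-1 s2 s1^-1 s2 s2 s1 s1 s1 on 3 strands, 10 crossings.
Writhe w = (#positive) - (#negative) = 8 - 2 = 6.
Computing the Kauffman bracket via state sum. There are 2^10 = 1024 states.
Smooth each crossing (0=||, 1=⌣⌢); contribution A^(Σ sign_k(1-2s_k)) * d^(L-1).
Tabulate the states by total A-exponent and number of loops L (A-exp: L × count):
  A^10: L=3 ×1
  A^8: L=2 ×7, L=4 ×3
  A^6: L=1 ×14, L=3 ×28, L=5 ×3
  A^4: L=2 ×88, L=4 ×31, L=6 ×1
  A^2: L=1 ×63, L=3 ×133, L=5 ×14
  A^0: L=2 ×159, L=4 ×91, L=6 ×2
  A^-2: L=3 ×180, L=5 ×30
  A^-4: L=4 ×116, L=6 ×4
  A^-6: L=5 ×45
  A^-8: L=6 ×10
  A^-10: L=7 ×1
Each group contributes A^e * Σ count * d^(L-1):
Powers of d = -A^2 - A^-2: d^2 = A^4 + 2 + A^-4; d^3 = -A^6 - 3*A^2 - 3*A^-2 - A^-6; d^4 = A^8 + 4*A^4 + 6 + 4*A^-4 + A^-8; d^5 = -A^10 - 5*A^6 - 10*A^2 - 10*A^-2 - 5*A^-6 - A^-10; d^6 = A^12 + 6*A^8 + 15*A^4 + 20 + 15*A^-4 + 6*A^-8 + A^-12.
  A^10 * (d^2) = A^14 + 2*A^10 + A^6
  A^8 * (7*d + 3*d^3) = -3*A^14 - 16*A^10 - 16*A^6 - 3*A^2
  A^6 * (14 + 28*d^2 + 3*d^4) = 3*A^14 + 40*A^10 + 88*A^6 + 40*A^2 + 3*A^-2
  A^4 * (88*d + 31*d^3 + d^5) = -A^14 - 36*A^10 - 191*A^6 - 191*A^2 - 36*A^-2 - A^-6
  A^2 * (63 + 133*d^2 + 14*d^4) = 14*A^10 + 189*A^6 + 413*A^2 + 189*A^-2 + 14*A^-6
  A^0 * (159*d + 91*d^3 + 2*d^5) = -2*A^10 - 101*A^6 - 452*A^2 - 452*A^-2 - 101*A^-6 - 2*A^-10
  A^-2 * (180*d^2 + 30*d^4) = 30*A^6 + 300*A^2 + 540*A^-2 + 300*A^-6 + 30*A^-10
  A^-4 * (116*d^3 + 4*d^5) = -4*A^6 - 136*A^2 - 388*A^-2 - 388*A^-6 - 136*A^-10 - 4*A^-14
  A^-6 * (45*d^4) = 45*A^2 + 180*A^-2 + 270*A^-6 + 180*A^-10 + 45*A^-14
  A^-8 * (10*d^5) = -10*A^2 - 50*A^-2 - 100*A^-6 - 100*A^-10 - 50*A^-14 - 10*A^-18
  A^-10 * (d^6) = A^2 + 6*A^-2 + 15*A^-6 + 20*A^-10 + 15*A^-14 + 6*A^-18 + A^-22
Summing the groups: <K> = 2*A^10 - 4*A^6 + 7*A^2 - 8*A^-2 + 9*A^-6 - 8*A^-10 + 6*A^-14 - 4*A^-18 + A^-22
Normalise by the writhe: (-A^3)^(-w) = (-A^3)^(-6) = A^-18, so f(A) = A^-18 * <K> = 2*A^-8 - 4*A^-12 + 7*A^-16 - 8*A^-20 + 9*A^-24 - 8*A^-28 + 6*A^-32 - 4*A^-36 + A^-40.
Substitute A = t^(-1/4), i.e. A^e → t^(-e/4): V(t) = t^10 - 4*t^9 + 6*t^8 - 8*t^7 + 9*t^6 - 8*t^5 + 7*t^4 - 4*t^3 + 2*t^2

Answer: t^10 - 4*t^9 + 6*t^8 - 8*t^7 + 9*t^6 - 8*t^5 + 7*t^4 - 4*t^3 + 2*t^2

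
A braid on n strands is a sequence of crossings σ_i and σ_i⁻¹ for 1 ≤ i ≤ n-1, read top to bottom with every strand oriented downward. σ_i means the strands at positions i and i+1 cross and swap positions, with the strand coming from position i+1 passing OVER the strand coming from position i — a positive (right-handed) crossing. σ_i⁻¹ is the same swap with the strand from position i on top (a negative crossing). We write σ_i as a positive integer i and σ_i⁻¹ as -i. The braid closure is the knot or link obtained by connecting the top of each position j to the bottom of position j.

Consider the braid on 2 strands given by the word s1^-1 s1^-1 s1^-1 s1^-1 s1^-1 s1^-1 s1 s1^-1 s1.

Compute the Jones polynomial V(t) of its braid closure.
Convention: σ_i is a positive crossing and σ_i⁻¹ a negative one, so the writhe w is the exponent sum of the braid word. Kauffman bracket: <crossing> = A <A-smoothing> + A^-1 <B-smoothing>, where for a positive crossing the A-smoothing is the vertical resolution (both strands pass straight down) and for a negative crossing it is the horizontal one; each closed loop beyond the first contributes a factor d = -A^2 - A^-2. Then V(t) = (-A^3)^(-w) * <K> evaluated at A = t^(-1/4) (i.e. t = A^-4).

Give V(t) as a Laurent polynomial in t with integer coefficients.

t^-2 + t^-4 - t^-5 + t^-6 - t^-7

Derivation:
The presented braid s1^-1 s1^-1 s1^-1 s1^-1 s1^-1 s1^-1 s1 s1^-1 s1 on 2 strands reduces by inverse Markov moves (closure unchanged at each step):
  Deconjugate: the word is γ·β·γ⁻¹ with γ = s1^-1 (prefix) and γ⁻¹ = s1 (suffix); strip both.
Reduced to β = s1^-1 s1^-1 s1^-1 s1^-1 s1^-1 s1 s1^-1 on 2 strands, 7 crossings.
Compute on β:
First cancel adjacent σ_i σ_i⁻¹ pairs (Reidemeister II — same braid, same closure): s1^-1 s1^-1 s1^-1 s1^-1 s1^-1 s1 s1^-1 → s1^-1 s1^-1 s1^-1 s1^-1 s1^-1.
Braid: s1^-1 s1^-1 s1^-1 s1^-1 s1^-1 on 2 strands, 5 crossings.
Writhe w = (#positive) - (#negative) = 0 - 5 = -5.
State-sum expansion of <K>. There are 2^5 = 32 states.
Smooth each crossing (0=||, 1=⌣⌢); contribution A^(Σ sign_k(1-2s_k)) * d^(L-1).
  state 00000: A-exp=-5, loops=2, term = A^-5 * d^1
  state 00001: A-exp=-3, loops=1, term = A^-3 * d^0
  state 00010: A-exp=-3, loops=1, term = A^-3 * d^0
  state 00011: A-exp=-1, loops=2, term = A^-1 * d^1
  state 00100: A-exp=-3, loops=1, term = A^-3 * d^0
  state 00101: A-exp=-1, loops=2, term = A^-1 * d^1
  state 00110: A-exp=-1, loops=2, term = A^-1 * d^1
  state 00111: A-exp=+1, loops=3, term = A^1 * d^2
  state 01000: A-exp=-3, loops=1, term = A^-3 * d^0
  state 01001: A-exp=-1, loops=2, term = A^-1 * d^1
  state 01010: A-exp=-1, loops=2, term = A^-1 * d^1
  state 01011: A-exp=+1, loops=3, term = A^1 * d^2
  state 01100: A-exp=-1, loops=2, term = A^-1 * d^1
  state 01101: A-exp=+1, loops=3, term = A^1 * d^2
  state 01110: A-exp=+1, loops=3, term = A^1 * d^2
  state 01111: A-exp=+3, loops=4, term = A^3 * d^3
  state 10000: A-exp=-3, loops=1, term = A^-3 * d^0
  state 10001: A-exp=-1, loops=2, term = A^-1 * d^1
  state 10010: A-exp=-1, loops=2, term = A^-1 * d^1
  state 10011: A-exp=+1, loops=3, term = A^1 * d^2
  state 10100: A-exp=-1, loops=2, term = A^-1 * d^1
  state 10101: A-exp=+1, loops=3, term = A^1 * d^2
  state 10110: A-exp=+1, loops=3, term = A^1 * d^2
  state 10111: A-exp=+3, loops=4, term = A^3 * d^3
  state 11000: A-exp=-1, loops=2, term = A^-1 * d^1
  state 11001: A-exp=+1, loops=3, term = A^1 * d^2
  state 11010: A-exp=+1, loops=3, term = A^1 * d^2
  state 11011: A-exp=+3, loops=4, term = A^3 * d^3
  state 11100: A-exp=+1, loops=3, term = A^1 * d^2
  state 11101: A-exp=+3, loops=4, term = A^3 * d^3
  state 11110: A-exp=+3, loops=4, term = A^3 * d^3
  state 11111: A-exp=+5, loops=5, term = A^5 * d^4
Collect the terms by A-exponent (count of states per loop number):
Powers of d = -A^2 - A^-2: d^2 = A^4 + 2 + A^-4; d^3 = -A^6 - 3*A^2 - 3*A^-2 - A^-6; d^4 = A^8 + 4*A^4 + 6 + 4*A^-4 + A^-8.
  A^5 * (d^4) = A^13 + 4*A^9 + 6*A^5 + 4*A + A^-3
  A^3 * (5*d^3) = -5*A^9 - 15*A^5 - 15*A - 5*A^-3
  A^1 * (10*d^2) = 10*A^5 + 20*A + 10*A^-3
  A^-1 * (10*d) = -10*A - 10*A^-3
  A^-3 * (5) = 5*A^-3
  A^-5 * (d) = -A^-3 - A^-7
Summing the groups: <K> = A^13 - A^9 + A^5 - A - A^-7
Normalise by the writhe: (-A^3)^(-w) = (-A^3)^(5) = -A^15, so f(A) = -A^15 * <K> = -A^28 + A^24 - A^20 + A^16 + A^8.
Substitute A = t^(-1/4), i.e. A^e → t^(-e/4): V(t) = t^-2 + t^-4 - t^-5 + t^-6 - t^-7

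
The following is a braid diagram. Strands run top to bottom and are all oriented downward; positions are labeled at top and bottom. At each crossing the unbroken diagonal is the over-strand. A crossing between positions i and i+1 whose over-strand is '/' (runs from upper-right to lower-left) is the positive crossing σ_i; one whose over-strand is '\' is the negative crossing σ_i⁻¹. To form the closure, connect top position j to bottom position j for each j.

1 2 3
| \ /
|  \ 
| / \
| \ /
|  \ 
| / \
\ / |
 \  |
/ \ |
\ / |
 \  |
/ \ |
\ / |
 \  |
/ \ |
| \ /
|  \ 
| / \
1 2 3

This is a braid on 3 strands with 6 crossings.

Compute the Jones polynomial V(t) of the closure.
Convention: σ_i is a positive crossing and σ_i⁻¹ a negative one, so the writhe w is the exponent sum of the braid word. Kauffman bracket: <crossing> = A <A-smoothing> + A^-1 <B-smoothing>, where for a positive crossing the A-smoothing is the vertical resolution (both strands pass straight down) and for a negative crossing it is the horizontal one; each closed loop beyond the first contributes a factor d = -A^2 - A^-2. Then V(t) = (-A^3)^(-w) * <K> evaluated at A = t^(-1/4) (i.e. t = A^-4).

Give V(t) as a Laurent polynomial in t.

t^-2 + 2*t^-4 - 2*t^-5 + t^-6 - 2*t^-7 + t^-8

Derivation:
Reading the diagram top to bottom ('/'-over between positions i,i+1 = s_i, '\'-over = s_i^-1): braid word = s2^-1 s2^-1 s1^-1 s1^-1 s1^-1 s2^-1.
Braid: s2^-1 s2^-1 s1^-1 s1^-1 s1^-1 s2^-1 on 3 strands, 6 crossings.
Writhe w = (#positive) - (#negative) = 0 - 6 = -6.
Computing the Kauffman bracket via state sum. There are 2^6 = 64 states.
For each crossing: s=0 is the vertical smoothing, s=1 horizontal. Crossing k contributes A^(sign_k * (1 - 2*s_k)); loop factor d = -A^2 - A^-2.
Tabulate the states by total A-exponent and number of loops L (A-exp: L × count):
  A^6: L=5 ×1
  A^4: L=4 ×6
  A^2: L=3 ×15
  A^0: L=2 ×18, L=4 ×2
  A^-2: L=1 ×9, L=3 ×6
  A^-4: L=2 ×6
  A^-6: L=3 ×1
Each group contributes A^e * Σ count * d^(L-1):
Powers of d = -A^2 - A^-2: d^2 = A^4 + 2 + A^-4; d^3 = -A^6 - 3*A^2 - 3*A^-2 - A^-6; d^4 = A^8 + 4*A^4 + 6 + 4*A^-4 + A^-8.
  A^6 * (d^4) = A^14 + 4*A^10 + 6*A^6 + 4*A^2 + A^-2
  A^4 * (6*d^3) = -6*A^10 - 18*A^6 - 18*A^2 - 6*A^-2
  A^2 * (15*d^2) = 15*A^6 + 30*A^2 + 15*A^-2
  A^0 * (18*d + 2*d^3) = -2*A^6 - 24*A^2 - 24*A^-2 - 2*A^-6
  A^-2 * (9 + 6*d^2) = 6*A^2 + 21*A^-2 + 6*A^-6
  A^-4 * (6*d) = -6*A^-2 - 6*A^-6
  A^-6 * (d^2) = A^-2 + 2*A^-6 + A^-10
Summing the groups: <K> = A^14 - 2*A^10 + A^6 - 2*A^2 + 2*A^-2 + A^-10
Normalise by the writhe: (-A^3)^(-w) = (-A^3)^(6) = A^18, so f(A) = A^18 * <K> = A^32 - 2*A^28 + A^24 - 2*A^20 + 2*A^16 + A^8.
Substitute A = t^(-1/4), i.e. A^e → t^(-e/4): V(t) = t^-2 + 2*t^-4 - 2*t^-5 + t^-6 - 2*t^-7 + t^-8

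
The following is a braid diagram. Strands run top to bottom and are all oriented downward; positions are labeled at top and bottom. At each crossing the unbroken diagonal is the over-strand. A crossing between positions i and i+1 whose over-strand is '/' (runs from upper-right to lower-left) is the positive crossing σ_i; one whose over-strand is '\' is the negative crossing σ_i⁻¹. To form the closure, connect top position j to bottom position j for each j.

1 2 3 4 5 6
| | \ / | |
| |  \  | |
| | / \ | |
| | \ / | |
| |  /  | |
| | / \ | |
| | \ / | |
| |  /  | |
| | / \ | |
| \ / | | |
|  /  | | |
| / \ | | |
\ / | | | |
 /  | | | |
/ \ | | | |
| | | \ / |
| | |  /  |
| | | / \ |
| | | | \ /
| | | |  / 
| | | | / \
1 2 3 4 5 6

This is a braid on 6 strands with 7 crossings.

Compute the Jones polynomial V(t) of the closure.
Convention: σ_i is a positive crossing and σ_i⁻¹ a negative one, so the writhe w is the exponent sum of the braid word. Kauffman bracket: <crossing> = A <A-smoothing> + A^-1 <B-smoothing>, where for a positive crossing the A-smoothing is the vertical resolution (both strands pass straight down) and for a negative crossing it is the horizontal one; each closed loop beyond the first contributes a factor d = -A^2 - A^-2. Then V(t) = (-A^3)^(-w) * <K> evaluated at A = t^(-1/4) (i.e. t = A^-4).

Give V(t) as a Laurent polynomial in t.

Reading the diagram top to bottom ('/'-over between positions i,i+1 = s_i, '\'-over = s_i^-1): braid word = s3^-1 s3 s3 s2 s1 s4 s5.
The presented braid s3^-1 s3 s3 s2 s1 s4 s5 on 6 strands reduces by inverse Markov moves (closure unchanged at each step):
  Destabilize: the word has the form β·s5 where s5 occurs only as the final letter (β ∈ B_5); drop it and the last strand → 5 strands.
  Destabilize: the word has the form β·s4 where s4 occurs only as the final letter (β ∈ B_4); drop it and the last strand → 4 strands.
Reduced to β = s3^-1 s3 s3 s2 s1 on 4 strands, 5 crossings.
Compute on β:
First cancel adjacent σ_i σ_i⁻¹ pairs (Reidemeister II — same braid, same closure): s3^-1 s3 s3 s2 s1 → s3 s2 s1.
Braid: s3 s2 s1 on 4 strands, 3 crossings.
Writhe w = (#positive) - (#negative) = 3 - 0 = 3.
State-sum expansion of <K>. There are 2^3 = 8 states.
For each crossing: s=0 is the vertical smoothing, s=1 horizontal. Crossing k contributes A^(sign_k * (1 - 2*s_k)); loop factor d = -A^2 - A^-2.
  state 000: A-exp=+3, loops=4, term = A^3 * d^3
  state 001: A-exp=+1, loops=3, term = A^1 * d^2
  state 010: A-exp=+1, loops=3, term = A^1 * d^2
  state 011: A-exp=-1, loops=2, term = A^-1 * d^1
  state 100: A-exp=+1, loops=3, term = A^1 * d^2
  state 101: A-exp=-1, loops=2, term = A^-1 * d^1
  state 110: A-exp=-1, loops=2, term = A^-1 * d^1
  state 111: A-exp=-3, loops=1, term = A^-3 * d^0
Collect the terms by A-exponent (count of states per loop number):
Powers of d = -A^2 - A^-2: d^2 = A^4 + 2 + A^-4; d^3 = -A^6 - 3*A^2 - 3*A^-2 - A^-6.
  A^3 * (d^3) = -A^9 - 3*A^5 - 3*A - A^-3
  A^1 * (3*d^2) = 3*A^5 + 6*A + 3*A^-3
  A^-1 * (3*d) = -3*A - 3*A^-3
  A^-3 * (1) = A^-3
Summing the groups: <K> = -A^9
Normalise by the writhe: (-A^3)^(-w) = (-A^3)^(-3) = -A^-9, so f(A) = -A^-9 * <K> = 1.
Substitute A = t^(-1/4), i.e. A^e → t^(-e/4): V(t) = 1

Answer: 1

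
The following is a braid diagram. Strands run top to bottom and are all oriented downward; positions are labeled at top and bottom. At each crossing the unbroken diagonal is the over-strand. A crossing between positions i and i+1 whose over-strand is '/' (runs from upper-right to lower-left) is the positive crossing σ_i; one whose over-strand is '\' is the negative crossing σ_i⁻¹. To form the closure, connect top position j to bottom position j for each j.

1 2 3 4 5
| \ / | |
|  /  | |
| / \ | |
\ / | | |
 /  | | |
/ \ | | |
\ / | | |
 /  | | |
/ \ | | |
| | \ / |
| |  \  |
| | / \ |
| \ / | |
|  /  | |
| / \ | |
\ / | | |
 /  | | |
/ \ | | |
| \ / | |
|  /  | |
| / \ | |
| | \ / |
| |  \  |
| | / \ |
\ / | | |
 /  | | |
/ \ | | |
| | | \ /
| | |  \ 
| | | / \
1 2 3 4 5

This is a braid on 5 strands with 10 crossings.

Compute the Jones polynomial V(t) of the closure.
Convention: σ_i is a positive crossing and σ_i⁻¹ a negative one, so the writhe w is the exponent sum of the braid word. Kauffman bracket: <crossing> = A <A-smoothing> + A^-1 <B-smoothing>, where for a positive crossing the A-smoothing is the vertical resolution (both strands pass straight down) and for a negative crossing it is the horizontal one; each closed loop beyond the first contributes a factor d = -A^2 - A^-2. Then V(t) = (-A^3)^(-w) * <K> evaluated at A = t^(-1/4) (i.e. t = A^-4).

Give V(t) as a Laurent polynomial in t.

-t^7 + 2*t^6 - 2*t^5 + 2*t^4 - 2*t^3 + 2*t^2 - t + 1

Derivation:
Reading the diagram top to bottom ('/'-over between positions i,i+1 = s_i, '\'-over = s_i^-1): braid word = s2 s1 s1 s3^-1 s2 s1 s2 s3^-1 s1 s4^-1.
The presented braid s2 s1 s1 s3^-1 s2 s1 s2 s3^-1 s1 s4^-1 on 5 strands reduces by inverse Markov moves (closure unchanged at each step):
  Destabilize: the word has the form β·s4^-1 where s4^-1 occurs only as the final letter (β ∈ B_4); drop it and the last strand → 4 strands.
Reduced to β = s2 s1 s1 s3^-1 s2 s1 s2 s3^-1 s1 on 4 strands, 9 crossings.
Compute on β:
Braid: s2 s1 s1 s3^-1 s2 s1 s2 s3^-1 s1 on 4 strands, 9 crossings.
Writhe w = (#positive) - (#negative) = 7 - 2 = 5.
Computing the Kauffman bracket via state sum. There are 2^9 = 512 states.
Each crossing splits two ways (0=vertical, 1=horizontal). The state's weight is A^(#A-smoothings - #B-smoothings) * d^(loops - 1).
Tabulate the states by total A-exponent and number of loops L (A-exp: L × count):
  A^9: L=4 ×1
  A^7: L=3 ×9
  A^5: L=2 ×28, L=4 ×8
  A^3: L=1 ×32, L=3 ×48, L=5 ×4
  A^1: L=2 ×91, L=4 ×34, L=6 ×1
  A^-1: L=1 ×23, L=3 ×92, L=5 ×11
  A^-3: L=2 ×43, L=4 ×40, L=6 ×1
  A^-5: L=1 ×4, L=3 ×26, L=5 ×6
  A^-7: L=2 ×4, L=4 ×5
  A^-9: L=3 ×1
Each group contributes A^e * Σ count * d^(L-1):
Powers of d = -A^2 - A^-2: d^2 = A^4 + 2 + A^-4; d^3 = -A^6 - 3*A^2 - 3*A^-2 - A^-6; d^4 = A^8 + 4*A^4 + 6 + 4*A^-4 + A^-8; d^5 = -A^10 - 5*A^6 - 10*A^2 - 10*A^-2 - 5*A^-6 - A^-10.
  A^9 * (d^3) = -A^15 - 3*A^11 - 3*A^7 - A^3
  A^7 * (9*d^2) = 9*A^11 + 18*A^7 + 9*A^3
  A^5 * (28*d + 8*d^3) = -8*A^11 - 52*A^7 - 52*A^3 - 8*A^-1
  A^3 * (32 + 48*d^2 + 4*d^4) = 4*A^11 + 64*A^7 + 152*A^3 + 64*A^-1 + 4*A^-5
  A^1 * (91*d + 34*d^3 + d^5) = -A^11 - 39*A^7 - 203*A^3 - 203*A^-1 - 39*A^-5 - A^-9
  A^-1 * (23 + 92*d^2 + 11*d^4) = 11*A^7 + 136*A^3 + 273*A^-1 + 136*A^-5 + 11*A^-9
  A^-3 * (43*d + 40*d^3 + d^5) = -A^7 - 45*A^3 - 173*A^-1 - 173*A^-5 - 45*A^-9 - A^-13
  A^-5 * (4 + 26*d^2 + 6*d^4) = 6*A^3 + 50*A^-1 + 92*A^-5 + 50*A^-9 + 6*A^-13
  A^-7 * (4*d + 5*d^3) = -5*A^-1 - 19*A^-5 - 19*A^-9 - 5*A^-13
  A^-9 * (d^2) = A^-5 + 2*A^-9 + A^-13
Summing the groups: <K> = -A^15 + A^11 - 2*A^7 + 2*A^3 - 2*A^-1 + 2*A^-5 - 2*A^-9 + A^-13
Normalise by the writhe: (-A^3)^(-w) = (-A^3)^(-5) = -A^-15, so f(A) = -A^-15 * <K> = 1 - A^-4 + 2*A^-8 - 2*A^-12 + 2*A^-16 - 2*A^-20 + 2*A^-24 - A^-28.
Substitute A = t^(-1/4), i.e. A^e → t^(-e/4): V(t) = -t^7 + 2*t^6 - 2*t^5 + 2*t^4 - 2*t^3 + 2*t^2 - t + 1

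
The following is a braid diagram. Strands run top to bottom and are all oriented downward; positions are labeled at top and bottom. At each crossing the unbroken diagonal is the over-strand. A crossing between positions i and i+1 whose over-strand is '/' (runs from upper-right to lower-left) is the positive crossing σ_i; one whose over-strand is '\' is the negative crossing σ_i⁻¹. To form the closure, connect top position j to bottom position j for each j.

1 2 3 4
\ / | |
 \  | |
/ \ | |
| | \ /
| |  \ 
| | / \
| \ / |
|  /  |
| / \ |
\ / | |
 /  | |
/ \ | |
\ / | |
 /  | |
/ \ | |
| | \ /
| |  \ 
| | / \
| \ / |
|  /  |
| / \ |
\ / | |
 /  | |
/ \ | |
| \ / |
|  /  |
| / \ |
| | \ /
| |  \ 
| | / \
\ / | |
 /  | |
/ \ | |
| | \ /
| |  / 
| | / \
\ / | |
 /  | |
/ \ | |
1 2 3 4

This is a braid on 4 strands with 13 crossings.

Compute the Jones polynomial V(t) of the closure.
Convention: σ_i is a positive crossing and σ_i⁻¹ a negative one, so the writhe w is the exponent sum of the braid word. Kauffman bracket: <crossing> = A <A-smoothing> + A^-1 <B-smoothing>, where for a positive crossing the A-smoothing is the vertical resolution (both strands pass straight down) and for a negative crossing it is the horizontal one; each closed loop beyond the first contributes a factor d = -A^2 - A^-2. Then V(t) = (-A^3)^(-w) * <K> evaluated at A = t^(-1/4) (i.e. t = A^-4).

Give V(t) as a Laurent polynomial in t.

Reading the diagram top to bottom ('/'-over between positions i,i+1 = s_i, '\'-over = s_i^-1): braid word = s1^-1 s3^-1 s2 s1 s1 s3^-1 s2 s1 s2 s3^-1 s1 s3 s1.
The presented braid s1^-1 s3^-1 s2 s1 s1 s3^-1 s2 s1 s2 s3^-1 s1 s3 s1 on 4 strands reduces by inverse Markov moves (closure unchanged at each step):
  Deconjugate: the word is γ·β·γ⁻¹ with γ = s1^-1 s3^-1 (prefix) and γ⁻¹ = s3 s1 (suffix); strip both.
Reduced to β = s2 s1 s1 s3^-1 s2 s1 s2 s3^-1 s1 on 4 strands, 9 crossings.
Compute on β:
Braid: s2 s1 s1 s3^-1 s2 s1 s2 s3^-1 s1 on 4 strands, 9 crossings.
Writhe w = (#positive) - (#negative) = 7 - 2 = 5.
Computing the Kauffman bracket via state sum. There are 2^9 = 512 states.
For each crossing: s=0 is the vertical smoothing, s=1 horizontal. Crossing k contributes A^(sign_k * (1 - 2*s_k)); loop factor d = -A^2 - A^-2.
Tabulate the states by total A-exponent and number of loops L (A-exp: L × count):
  A^9: L=4 ×1
  A^7: L=3 ×9
  A^5: L=2 ×28, L=4 ×8
  A^3: L=1 ×32, L=3 ×48, L=5 ×4
  A^1: L=2 ×91, L=4 ×34, L=6 ×1
  A^-1: L=1 ×23, L=3 ×92, L=5 ×11
  A^-3: L=2 ×43, L=4 ×40, L=6 ×1
  A^-5: L=1 ×4, L=3 ×26, L=5 ×6
  A^-7: L=2 ×4, L=4 ×5
  A^-9: L=3 ×1
Each group contributes A^e * Σ count * d^(L-1):
Powers of d = -A^2 - A^-2: d^2 = A^4 + 2 + A^-4; d^3 = -A^6 - 3*A^2 - 3*A^-2 - A^-6; d^4 = A^8 + 4*A^4 + 6 + 4*A^-4 + A^-8; d^5 = -A^10 - 5*A^6 - 10*A^2 - 10*A^-2 - 5*A^-6 - A^-10.
  A^9 * (d^3) = -A^15 - 3*A^11 - 3*A^7 - A^3
  A^7 * (9*d^2) = 9*A^11 + 18*A^7 + 9*A^3
  A^5 * (28*d + 8*d^3) = -8*A^11 - 52*A^7 - 52*A^3 - 8*A^-1
  A^3 * (32 + 48*d^2 + 4*d^4) = 4*A^11 + 64*A^7 + 152*A^3 + 64*A^-1 + 4*A^-5
  A^1 * (91*d + 34*d^3 + d^5) = -A^11 - 39*A^7 - 203*A^3 - 203*A^-1 - 39*A^-5 - A^-9
  A^-1 * (23 + 92*d^2 + 11*d^4) = 11*A^7 + 136*A^3 + 273*A^-1 + 136*A^-5 + 11*A^-9
  A^-3 * (43*d + 40*d^3 + d^5) = -A^7 - 45*A^3 - 173*A^-1 - 173*A^-5 - 45*A^-9 - A^-13
  A^-5 * (4 + 26*d^2 + 6*d^4) = 6*A^3 + 50*A^-1 + 92*A^-5 + 50*A^-9 + 6*A^-13
  A^-7 * (4*d + 5*d^3) = -5*A^-1 - 19*A^-5 - 19*A^-9 - 5*A^-13
  A^-9 * (d^2) = A^-5 + 2*A^-9 + A^-13
Summing the groups: <K> = -A^15 + A^11 - 2*A^7 + 2*A^3 - 2*A^-1 + 2*A^-5 - 2*A^-9 + A^-13
Normalise by the writhe: (-A^3)^(-w) = (-A^3)^(-5) = -A^-15, so f(A) = -A^-15 * <K> = 1 - A^-4 + 2*A^-8 - 2*A^-12 + 2*A^-16 - 2*A^-20 + 2*A^-24 - A^-28.
Substitute A = t^(-1/4), i.e. A^e → t^(-e/4): V(t) = -t^7 + 2*t^6 - 2*t^5 + 2*t^4 - 2*t^3 + 2*t^2 - t + 1

Answer: -t^7 + 2*t^6 - 2*t^5 + 2*t^4 - 2*t^3 + 2*t^2 - t + 1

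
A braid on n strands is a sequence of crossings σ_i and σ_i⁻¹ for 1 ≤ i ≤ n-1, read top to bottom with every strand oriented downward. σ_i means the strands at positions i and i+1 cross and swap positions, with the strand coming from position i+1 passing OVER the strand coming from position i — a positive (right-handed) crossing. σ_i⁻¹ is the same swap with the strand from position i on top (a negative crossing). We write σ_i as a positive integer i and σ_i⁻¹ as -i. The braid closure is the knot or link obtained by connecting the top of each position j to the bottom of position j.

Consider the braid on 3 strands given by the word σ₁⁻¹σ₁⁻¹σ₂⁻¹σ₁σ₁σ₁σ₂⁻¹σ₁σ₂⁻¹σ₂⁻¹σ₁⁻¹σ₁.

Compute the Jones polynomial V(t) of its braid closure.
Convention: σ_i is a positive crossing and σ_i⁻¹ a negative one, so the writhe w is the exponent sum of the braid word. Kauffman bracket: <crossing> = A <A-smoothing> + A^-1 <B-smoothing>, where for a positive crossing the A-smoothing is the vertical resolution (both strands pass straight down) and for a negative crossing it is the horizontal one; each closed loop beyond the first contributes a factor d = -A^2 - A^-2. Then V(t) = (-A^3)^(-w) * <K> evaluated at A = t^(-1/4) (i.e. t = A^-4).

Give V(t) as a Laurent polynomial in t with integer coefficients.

The presented braid s1^-1 s1^-1 s2^-1 s1 s1 s1 s2^-1 s1 s2^-1 s2^-1 s1^-1 s1 on 3 strands reduces by inverse Markov moves (closure unchanged at each step):
  Deconjugate: the word is γ·β·γ⁻¹ with γ = s1^-1 (prefix) and γ⁻¹ = s1 (suffix); strip both.
Reduced to β = s1^-1 s2^-1 s1 s1 s1 s2^-1 s1 s2^-1 s2^-1 s1^-1 on 3 strands, 10 crossings.
Compute on β:
Braid: s1^-1 s2^-1 s1 s1 s1 s2^-1 s1 s2^-1 s2^-1 s1^-1 on 3 strands, 10 crossings.
Writhe w = (#positive) - (#negative) = 4 - 6 = -2.
State-sum expansion of <K>. There are 2^10 = 1024 states.
Smooth each crossing (0=||, 1=⌣⌢); contribution A^(Σ sign_k(1-2s_k)) * d^(L-1).
Tabulate the states by total A-exponent and number of loops L (A-exp: L × count):
  A^10: L=5 ×1
  A^8: L=4 ×10
  A^6: L=3 ×38, L=5 ×7
  A^4: L=2 ×67, L=4 ×49, L=6 ×4
  A^2: L=1 ×46, L=3 ×130, L=5 ×33, L=7 ×1
  A^0: L=2 ×131, L=4 ×110, L=6 ×11
  A^-2: L=1 ×25, L=3 ×133, L=5 ×51, L=7 ×1
  A^-4: L=2 ×37, L=4 ×72, L=6 ×11
  A^-6: L=3 ×25, L=5 ×19, L=7 ×1
  A^-8: L=4 ×8, L=6 ×2
  A^-10: L=5 ×1
Each group contributes A^e * Σ count * d^(L-1):
Powers of d = -A^2 - A^-2: d^2 = A^4 + 2 + A^-4; d^3 = -A^6 - 3*A^2 - 3*A^-2 - A^-6; d^4 = A^8 + 4*A^4 + 6 + 4*A^-4 + A^-8; d^5 = -A^10 - 5*A^6 - 10*A^2 - 10*A^-2 - 5*A^-6 - A^-10; d^6 = A^12 + 6*A^8 + 15*A^4 + 20 + 15*A^-4 + 6*A^-8 + A^-12.
  A^10 * (d^4) = A^18 + 4*A^14 + 6*A^10 + 4*A^6 + A^2
  A^8 * (10*d^3) = -10*A^14 - 30*A^10 - 30*A^6 - 10*A^2
  A^6 * (38*d^2 + 7*d^4) = 7*A^14 + 66*A^10 + 118*A^6 + 66*A^2 + 7*A^-2
  A^4 * (67*d + 49*d^3 + 4*d^5) = -4*A^14 - 69*A^10 - 254*A^6 - 254*A^2 - 69*A^-2 - 4*A^-6
  A^2 * (46 + 130*d^2 + 33*d^4 + d^6) = A^14 + 39*A^10 + 277*A^6 + 524*A^2 + 277*A^-2 + 39*A^-6 + A^-10
  A^0 * (131*d + 110*d^3 + 11*d^5) = -11*A^10 - 165*A^6 - 571*A^2 - 571*A^-2 - 165*A^-6 - 11*A^-10
  A^-2 * (25 + 133*d^2 + 51*d^4 + d^6) = A^10 + 57*A^6 + 352*A^2 + 617*A^-2 + 352*A^-6 + 57*A^-10 + A^-14
  A^-4 * (37*d + 72*d^3 + 11*d^5) = -11*A^6 - 127*A^2 - 363*A^-2 - 363*A^-6 - 127*A^-10 - 11*A^-14
  A^-6 * (25*d^2 + 19*d^4 + d^6) = A^6 + 25*A^2 + 116*A^-2 + 184*A^-6 + 116*A^-10 + 25*A^-14 + A^-18
  A^-8 * (8*d^3 + 2*d^5) = -2*A^2 - 18*A^-2 - 44*A^-6 - 44*A^-10 - 18*A^-14 - 2*A^-18
  A^-10 * (d^4) = A^-2 + 4*A^-6 + 6*A^-10 + 4*A^-14 + A^-18
Summing the groups: <K> = A^18 - 2*A^14 + 2*A^10 - 3*A^6 + 4*A^2 - 3*A^-2 + 3*A^-6 - 2*A^-10 + A^-14
Normalise by the writhe: (-A^3)^(-w) = (-A^3)^(2) = A^6, so f(A) = A^6 * <K> = A^24 - 2*A^20 + 2*A^16 - 3*A^12 + 4*A^8 - 3*A^4 + 3 - 2*A^-4 + A^-8.
Substitute A = t^(-1/4), i.e. A^e → t^(-e/4): V(t) = t^2 - 2*t + 3 - 3*t^-1 + 4*t^-2 - 3*t^-3 + 2*t^-4 - 2*t^-5 + t^-6

Answer: t^2 - 2*t + 3 - 3*t^-1 + 4*t^-2 - 3*t^-3 + 2*t^-4 - 2*t^-5 + t^-6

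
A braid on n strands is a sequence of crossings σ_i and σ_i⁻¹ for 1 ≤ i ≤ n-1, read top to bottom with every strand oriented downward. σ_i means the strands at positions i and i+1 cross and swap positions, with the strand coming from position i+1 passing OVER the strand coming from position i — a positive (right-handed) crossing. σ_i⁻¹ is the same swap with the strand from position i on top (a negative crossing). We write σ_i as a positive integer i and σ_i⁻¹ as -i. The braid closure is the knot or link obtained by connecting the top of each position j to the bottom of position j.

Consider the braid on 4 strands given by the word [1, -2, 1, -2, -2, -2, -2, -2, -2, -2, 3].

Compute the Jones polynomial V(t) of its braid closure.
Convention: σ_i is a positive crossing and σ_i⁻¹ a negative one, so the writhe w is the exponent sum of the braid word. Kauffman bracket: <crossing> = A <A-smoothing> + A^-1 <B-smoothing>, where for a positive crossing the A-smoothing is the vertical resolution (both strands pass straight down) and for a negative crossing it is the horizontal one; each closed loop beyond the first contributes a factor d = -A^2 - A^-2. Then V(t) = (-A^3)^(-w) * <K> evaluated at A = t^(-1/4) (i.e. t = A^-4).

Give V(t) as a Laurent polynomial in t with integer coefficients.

The presented braid s1 s2^-1 s1 s2^-1 s2^-1 s2^-1 s2^-1 s2^-1 s2^-1 s2^-1 s3 on 4 strands reduces by inverse Markov moves (closure unchanged at each step):
  Destabilize: the word has the form β·s3 where s3 occurs only as the final letter (β ∈ B_3); drop it and the last strand → 3 strands.
Reduced to β = s1 s2^-1 s1 s2^-1 s2^-1 s2^-1 s2^-1 s2^-1 s2^-1 s2^-1 on 3 strands, 10 crossings.
Compute on β:
Braid: s1 s2^-1 s1 s2^-1 s2^-1 s2^-1 s2^-1 s2^-1 s2^-1 s2^-1 on 3 strands, 10 crossings.
Writhe w = (#positive) - (#negative) = 2 - 8 = -6.
State-sum expansion of <K>. There are 2^10 = 1024 states.
Smooth each crossing (0=||, 1=⌣⌢); contribution A^(Σ sign_k(1-2s_k)) * d^(L-1).
Tabulate the states by total A-exponent and number of loops L (A-exp: L × count):
  A^10: L=9 ×1
  A^8: L=8 ×10
  A^6: L=7 ×45
  A^4: L=6 ×119, L=8 ×1
  A^2: L=5 ×203, L=7 ×7
  A^0: L=4 ×231, L=6 ×21
  A^-2: L=3 ×175, L=5 ×35
  A^-4: L=2 ×85, L=4 ×35
  A^-6: L=1 ×23, L=3 ×22
  A^-8: L=2 ×10
  A^-10: L=3 ×1
Each group contributes A^e * Σ count * d^(L-1):
Powers of d = -A^2 - A^-2: d^2 = A^4 + 2 + A^-4; d^3 = -A^6 - 3*A^2 - 3*A^-2 - A^-6; d^4 = A^8 + 4*A^4 + 6 + 4*A^-4 + A^-8; d^5 = -A^10 - 5*A^6 - 10*A^2 - 10*A^-2 - 5*A^-6 - A^-10; d^6 = A^12 + 6*A^8 + 15*A^4 + 20 + 15*A^-4 + 6*A^-8 + A^-12; d^7 = -A^14 - 7*A^10 - 21*A^6 - 35*A^2 - 35*A^-2 - 21*A^-6 - 7*A^-10 - A^-14; d^8 = A^16 + 8*A^12 + 28*A^8 + 56*A^4 + 70 + 56*A^-4 + 28*A^-8 + 8*A^-12 + A^-16.
  A^10 * (d^8) = A^26 + 8*A^22 + 28*A^18 + 56*A^14 + 70*A^10 + 56*A^6 + 28*A^2 + 8*A^-2 + A^-6
  A^8 * (10*d^7) = -10*A^22 - 70*A^18 - 210*A^14 - 350*A^10 - 350*A^6 - 210*A^2 - 70*A^-2 - 10*A^-6
  A^6 * (45*d^6) = 45*A^18 + 270*A^14 + 675*A^10 + 900*A^6 + 675*A^2 + 270*A^-2 + 45*A^-6
  A^4 * (119*d^5 + d^7) = -A^18 - 126*A^14 - 616*A^10 - 1225*A^6 - 1225*A^2 - 616*A^-2 - 126*A^-6 - A^-10
  A^2 * (203*d^4 + 7*d^6) = 7*A^14 + 245*A^10 + 917*A^6 + 1358*A^2 + 917*A^-2 + 245*A^-6 + 7*A^-10
  A^0 * (231*d^3 + 21*d^5) = -21*A^10 - 336*A^6 - 903*A^2 - 903*A^-2 - 336*A^-6 - 21*A^-10
  A^-2 * (175*d^2 + 35*d^4) = 35*A^6 + 315*A^2 + 560*A^-2 + 315*A^-6 + 35*A^-10
  A^-4 * (85*d + 35*d^3) = -35*A^2 - 190*A^-2 - 190*A^-6 - 35*A^-10
  A^-6 * (23 + 22*d^2) = 22*A^-2 + 67*A^-6 + 22*A^-10
  A^-8 * (10*d) = -10*A^-6 - 10*A^-10
  A^-10 * (d^2) = A^-6 + 2*A^-10 + A^-14
Summing the groups: <K> = A^26 - 2*A^22 + 2*A^18 - 3*A^14 + 3*A^10 - 3*A^6 + 3*A^2 - 2*A^-2 + 2*A^-6 - A^-10 + A^-14
Normalise by the writhe: (-A^3)^(-w) = (-A^3)^(6) = A^18, so f(A) = A^18 * <K> = A^44 - 2*A^40 + 2*A^36 - 3*A^32 + 3*A^28 - 3*A^24 + 3*A^20 - 2*A^16 + 2*A^12 - A^8 + A^4.
Substitute A = t^(-1/4), i.e. A^e → t^(-e/4): V(t) = t^-1 - t^-2 + 2*t^-3 - 2*t^-4 + 3*t^-5 - 3*t^-6 + 3*t^-7 - 3*t^-8 + 2*t^-9 - 2*t^-10 + t^-11

Answer: t^-1 - t^-2 + 2*t^-3 - 2*t^-4 + 3*t^-5 - 3*t^-6 + 3*t^-7 - 3*t^-8 + 2*t^-9 - 2*t^-10 + t^-11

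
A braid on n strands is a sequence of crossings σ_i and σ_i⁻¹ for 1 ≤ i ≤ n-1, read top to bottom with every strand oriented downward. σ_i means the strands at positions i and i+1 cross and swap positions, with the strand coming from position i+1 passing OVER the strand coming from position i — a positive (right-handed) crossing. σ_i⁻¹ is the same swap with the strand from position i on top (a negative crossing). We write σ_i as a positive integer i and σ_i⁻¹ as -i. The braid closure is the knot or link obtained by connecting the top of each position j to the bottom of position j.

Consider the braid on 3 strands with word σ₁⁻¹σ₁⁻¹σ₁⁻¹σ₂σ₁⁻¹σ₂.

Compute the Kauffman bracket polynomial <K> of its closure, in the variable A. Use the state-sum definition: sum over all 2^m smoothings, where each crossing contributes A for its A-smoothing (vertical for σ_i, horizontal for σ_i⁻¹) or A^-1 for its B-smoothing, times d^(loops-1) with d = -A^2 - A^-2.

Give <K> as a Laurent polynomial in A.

A^14 - 2*A^10 + 2*A^6 - 2*A^2 + 2*A^-2 - A^-6 + A^-10

Derivation:
Braid: s1^-1 s1^-1 s1^-1 s2 s1^-1 s2 on 3 strands, 6 crossings.
Writhe w = (#positive) - (#negative) = 2 - 4 = -2.
State-sum expansion of <K>. There are 2^6 = 64 states.
For each crossing: s=0 is the vertical smoothing, s=1 horizontal. Crossing k contributes A^(sign_k * (1 - 2*s_k)); loop factor d = -A^2 - A^-2.
Tabulate the states by total A-exponent and number of loops L (A-exp: L × count):
  A^6: L=5 ×1
  A^4: L=4 ×6
  A^2: L=3 ×15
  A^0: L=2 ×19, L=4 ×1
  A^-2: L=1 ×11, L=3 ×4
  A^-4: L=2 ×6
  A^-6: L=3 ×1
Each group contributes A^e * Σ count * d^(L-1):
Powers of d = -A^2 - A^-2: d^2 = A^4 + 2 + A^-4; d^3 = -A^6 - 3*A^2 - 3*A^-2 - A^-6; d^4 = A^8 + 4*A^4 + 6 + 4*A^-4 + A^-8.
  A^6 * (d^4) = A^14 + 4*A^10 + 6*A^6 + 4*A^2 + A^-2
  A^4 * (6*d^3) = -6*A^10 - 18*A^6 - 18*A^2 - 6*A^-2
  A^2 * (15*d^2) = 15*A^6 + 30*A^2 + 15*A^-2
  A^0 * (19*d + d^3) = -A^6 - 22*A^2 - 22*A^-2 - A^-6
  A^-2 * (11 + 4*d^2) = 4*A^2 + 19*A^-2 + 4*A^-6
  A^-4 * (6*d) = -6*A^-2 - 6*A^-6
  A^-6 * (d^2) = A^-2 + 2*A^-6 + A^-10
Summing the groups: <K> = A^14 - 2*A^10 + 2*A^6 - 2*A^2 + 2*A^-2 - A^-6 + A^-10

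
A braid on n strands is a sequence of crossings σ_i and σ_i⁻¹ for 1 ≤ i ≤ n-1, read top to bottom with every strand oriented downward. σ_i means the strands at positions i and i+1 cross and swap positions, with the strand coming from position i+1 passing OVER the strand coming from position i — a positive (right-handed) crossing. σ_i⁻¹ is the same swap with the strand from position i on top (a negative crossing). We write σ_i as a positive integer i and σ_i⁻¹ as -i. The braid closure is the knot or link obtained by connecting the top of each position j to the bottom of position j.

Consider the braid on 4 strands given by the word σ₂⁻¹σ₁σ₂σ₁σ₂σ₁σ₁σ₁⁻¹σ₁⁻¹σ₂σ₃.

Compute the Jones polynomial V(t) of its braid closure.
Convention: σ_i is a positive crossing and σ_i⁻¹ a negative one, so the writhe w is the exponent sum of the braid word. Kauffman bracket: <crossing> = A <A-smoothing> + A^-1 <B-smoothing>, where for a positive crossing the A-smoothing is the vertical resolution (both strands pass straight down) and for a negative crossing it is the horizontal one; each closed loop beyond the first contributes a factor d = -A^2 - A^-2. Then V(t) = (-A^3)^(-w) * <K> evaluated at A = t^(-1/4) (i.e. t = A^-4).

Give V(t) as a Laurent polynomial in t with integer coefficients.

-t^4 + t^3 + t

Derivation:
The presented braid s2^-1 s1 s2 s1 s2 s1 s1 s1^-1 s1^-1 s2 s3 on 4 strands reduces by inverse Markov moves (closure unchanged at each step):
  Destabilize: the word has the form β·s3 where s3 occurs only as the final letter (β ∈ B_3); drop it and the last strand → 3 strands.
  Deconjugate: the word is γ·β·γ⁻¹ with γ = s2^-1 s1 (prefix) and γ⁻¹ = s1^-1 s2 (suffix); strip both.
Reduced to β = s2 s1 s2 s1 s1 s1^-1 on 3 strands, 6 crossings.
Compute on β:
First cancel adjacent σ_i σ_i⁻¹ pairs (Reidemeister II — same braid, same closure): s2 s1 s2 s1 s1 s1^-1 → s2 s1 s2 s1.
Braid: s2 s1 s2 s1 on 3 strands, 4 crossings.
Writhe w = (#positive) - (#negative) = 4 - 0 = 4.
Computing the Kauffman bracket via state sum. There are 2^4 = 16 states.
For each crossing: s=0 is the vertical smoothing, s=1 horizontal. Crossing k contributes A^(sign_k * (1 - 2*s_k)); loop factor d = -A^2 - A^-2.
  state 0000: A-exp=+4, loops=3, term = A^4 * d^2
  state 0001: A-exp=+2, loops=2, term = A^2 * d^1
  state 0010: A-exp=+2, loops=2, term = A^2 * d^1
  state 0011: A-exp=+0, loops=1, term = A^0 * d^0
  state 0100: A-exp=+2, loops=2, term = A^2 * d^1
  state 0101: A-exp=+0, loops=3, term = A^0 * d^2
  state 0110: A-exp=+0, loops=1, term = A^0 * d^0
  state 0111: A-exp=-2, loops=2, term = A^-2 * d^1
  state 1000: A-exp=+2, loops=2, term = A^2 * d^1
  state 1001: A-exp=+0, loops=1, term = A^0 * d^0
  state 1010: A-exp=+0, loops=3, term = A^0 * d^2
  state 1011: A-exp=-2, loops=2, term = A^-2 * d^1
  state 1100: A-exp=+0, loops=1, term = A^0 * d^0
  state 1101: A-exp=-2, loops=2, term = A^-2 * d^1
  state 1110: A-exp=-2, loops=2, term = A^-2 * d^1
  state 1111: A-exp=-4, loops=1, term = A^-4 * d^0
Collect the terms by A-exponent (count of states per loop number):
Powers of d = -A^2 - A^-2: d^2 = A^4 + 2 + A^-4.
  A^4 * (d^2) = A^8 + 2*A^4 + 1
  A^2 * (4*d) = -4*A^4 - 4
  A^0 * (4 + 2*d^2) = 2*A^4 + 8 + 2*A^-4
  A^-2 * (4*d) = -4 - 4*A^-4
  A^-4 * (1) = A^-4
Summing the groups: <K> = A^8 + 1 - A^-4
Normalise by the writhe: (-A^3)^(-w) = (-A^3)^(-4) = A^-12, so f(A) = A^-12 * <K> = A^-4 + A^-12 - A^-16.
Substitute A = t^(-1/4), i.e. A^e → t^(-e/4): V(t) = -t^4 + t^3 + t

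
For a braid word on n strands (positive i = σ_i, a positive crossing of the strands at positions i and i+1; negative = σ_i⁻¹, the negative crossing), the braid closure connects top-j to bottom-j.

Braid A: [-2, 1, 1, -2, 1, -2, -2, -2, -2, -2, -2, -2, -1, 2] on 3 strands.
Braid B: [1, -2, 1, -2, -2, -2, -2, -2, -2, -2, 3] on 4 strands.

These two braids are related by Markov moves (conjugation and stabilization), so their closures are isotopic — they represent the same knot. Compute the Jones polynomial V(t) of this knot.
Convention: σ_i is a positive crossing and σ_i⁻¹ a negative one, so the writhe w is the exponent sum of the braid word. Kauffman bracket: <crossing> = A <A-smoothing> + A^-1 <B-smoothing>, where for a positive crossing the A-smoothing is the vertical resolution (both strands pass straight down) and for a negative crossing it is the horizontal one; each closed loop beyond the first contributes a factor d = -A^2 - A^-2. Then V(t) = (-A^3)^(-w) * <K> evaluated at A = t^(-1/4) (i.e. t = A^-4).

Markov-equivalent braids have isotopic closures, hence identical knot invariants. Strip the Markov moves from each word to reach a common short braid β, then compute V(t) once on β.
Braid A: s2^-1 s1 s1 s2^-1 s1 s2^-1 s2^-1 s2^-1 s2^-1 s2^-1 s2^-1 s2^-1 s1^-1 s2 on 3 strands reduces by inverse Markov moves (closure unchanged at each step):
  Deconjugate: the word is γ·β·γ⁻¹ with γ = s2^-1 s1 (prefix) and γ⁻¹ = s1^-1 s2 (suffix); strip both.
Reduced to β = s1 s2^-1 s1 s2^-1 s2^-1 s2^-1 s2^-1 s2^-1 s2^-1 s2^-1 on 3 strands, 10 crossings.
Braid B: s1 s2^-1 s1 s2^-1 s2^-1 s2^-1 s2^-1 s2^-1 s2^-1 s2^-1 s3 on 4 strands reduces by inverse Markov moves (closure unchanged at each step):
  Destabilize: the word has the form β·s3 where s3 occurs only as the final letter (β ∈ B_3); drop it and the last strand → 3 strands.
Reduced to β = s1 s2^-1 s1 s2^-1 s2^-1 s2^-1 s2^-1 s2^-1 s2^-1 s2^-1 on 3 strands, 10 crossings.
Both give the same β = s1 s2^-1 s1 s2^-1 s2^-1 s2^-1 s2^-1 s2^-1 s2^-1 s2^-1 on 3 strands, so one state sum suffices:
Braid: s1 s2^-1 s1 s2^-1 s2^-1 s2^-1 s2^-1 s2^-1 s2^-1 s2^-1 on 3 strands, 10 crossings.
Writhe w = (#positive) - (#negative) = 2 - 8 = -6.
Computing the Kauffman bracket via state sum. There are 2^10 = 1024 states.
Smooth each crossing (0=||, 1=⌣⌢); contribution A^(Σ sign_k(1-2s_k)) * d^(L-1).
Tabulate the states by total A-exponent and number of loops L (A-exp: L × count):
  A^10: L=9 ×1
  A^8: L=8 ×10
  A^6: L=7 ×45
  A^4: L=6 ×119, L=8 ×1
  A^2: L=5 ×203, L=7 ×7
  A^0: L=4 ×231, L=6 ×21
  A^-2: L=3 ×175, L=5 ×35
  A^-4: L=2 ×85, L=4 ×35
  A^-6: L=1 ×23, L=3 ×22
  A^-8: L=2 ×10
  A^-10: L=3 ×1
Each group contributes A^e * Σ count * d^(L-1):
Powers of d = -A^2 - A^-2: d^2 = A^4 + 2 + A^-4; d^3 = -A^6 - 3*A^2 - 3*A^-2 - A^-6; d^4 = A^8 + 4*A^4 + 6 + 4*A^-4 + A^-8; d^5 = -A^10 - 5*A^6 - 10*A^2 - 10*A^-2 - 5*A^-6 - A^-10; d^6 = A^12 + 6*A^8 + 15*A^4 + 20 + 15*A^-4 + 6*A^-8 + A^-12; d^7 = -A^14 - 7*A^10 - 21*A^6 - 35*A^2 - 35*A^-2 - 21*A^-6 - 7*A^-10 - A^-14; d^8 = A^16 + 8*A^12 + 28*A^8 + 56*A^4 + 70 + 56*A^-4 + 28*A^-8 + 8*A^-12 + A^-16.
  A^10 * (d^8) = A^26 + 8*A^22 + 28*A^18 + 56*A^14 + 70*A^10 + 56*A^6 + 28*A^2 + 8*A^-2 + A^-6
  A^8 * (10*d^7) = -10*A^22 - 70*A^18 - 210*A^14 - 350*A^10 - 350*A^6 - 210*A^2 - 70*A^-2 - 10*A^-6
  A^6 * (45*d^6) = 45*A^18 + 270*A^14 + 675*A^10 + 900*A^6 + 675*A^2 + 270*A^-2 + 45*A^-6
  A^4 * (119*d^5 + d^7) = -A^18 - 126*A^14 - 616*A^10 - 1225*A^6 - 1225*A^2 - 616*A^-2 - 126*A^-6 - A^-10
  A^2 * (203*d^4 + 7*d^6) = 7*A^14 + 245*A^10 + 917*A^6 + 1358*A^2 + 917*A^-2 + 245*A^-6 + 7*A^-10
  A^0 * (231*d^3 + 21*d^5) = -21*A^10 - 336*A^6 - 903*A^2 - 903*A^-2 - 336*A^-6 - 21*A^-10
  A^-2 * (175*d^2 + 35*d^4) = 35*A^6 + 315*A^2 + 560*A^-2 + 315*A^-6 + 35*A^-10
  A^-4 * (85*d + 35*d^3) = -35*A^2 - 190*A^-2 - 190*A^-6 - 35*A^-10
  A^-6 * (23 + 22*d^2) = 22*A^-2 + 67*A^-6 + 22*A^-10
  A^-8 * (10*d) = -10*A^-6 - 10*A^-10
  A^-10 * (d^2) = A^-6 + 2*A^-10 + A^-14
Summing the groups: <K> = A^26 - 2*A^22 + 2*A^18 - 3*A^14 + 3*A^10 - 3*A^6 + 3*A^2 - 2*A^-2 + 2*A^-6 - A^-10 + A^-14
Normalise by the writhe: (-A^3)^(-w) = (-A^3)^(6) = A^18, so f(A) = A^18 * <K> = A^44 - 2*A^40 + 2*A^36 - 3*A^32 + 3*A^28 - 3*A^24 + 3*A^20 - 2*A^16 + 2*A^12 - A^8 + A^4.
Substitute A = t^(-1/4), i.e. A^e → t^(-e/4): V(t) = t^-1 - t^-2 + 2*t^-3 - 2*t^-4 + 3*t^-5 - 3*t^-6 + 3*t^-7 - 3*t^-8 + 2*t^-9 - 2*t^-10 + t^-11

Answer: t^-1 - t^-2 + 2*t^-3 - 2*t^-4 + 3*t^-5 - 3*t^-6 + 3*t^-7 - 3*t^-8 + 2*t^-9 - 2*t^-10 + t^-11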